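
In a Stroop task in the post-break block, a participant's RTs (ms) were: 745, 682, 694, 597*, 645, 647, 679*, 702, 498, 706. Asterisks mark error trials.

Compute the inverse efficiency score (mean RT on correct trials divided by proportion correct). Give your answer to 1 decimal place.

831.1 ms

Correct trials (n=8): 745, 682, 694, 645, 647, 702, 498, 706
Mean correct RT = 5319/8 = 664.8750 ms
Proportion correct = 8/10
IES = 664.8750 / (8/10) = 831.094 ms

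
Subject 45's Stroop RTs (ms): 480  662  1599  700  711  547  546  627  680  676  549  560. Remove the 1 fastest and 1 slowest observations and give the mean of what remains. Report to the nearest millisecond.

626 ms

Sorted: 480, 546, 547, 549, 560, 627, 662, 676, 680, 700, 711, 1599
Drop lowest 1 (480) and highest 1 (1599)
Remaining (n=10): Σ = 6258, mean = 6258/10 = 625.800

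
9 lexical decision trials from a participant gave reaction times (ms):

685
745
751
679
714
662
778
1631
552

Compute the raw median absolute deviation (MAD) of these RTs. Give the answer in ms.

37 ms

Sorted: 552, 662, 679, 685, 714, 745, 751, 778, 1631 → median = 714
|x − 714|: 29, 31, 37, 35, 0, 52, 64, 917, 162
Sorted deviations: 0, 29, 31, 35, 37, 52, 64, 162, 917 → MAD = 37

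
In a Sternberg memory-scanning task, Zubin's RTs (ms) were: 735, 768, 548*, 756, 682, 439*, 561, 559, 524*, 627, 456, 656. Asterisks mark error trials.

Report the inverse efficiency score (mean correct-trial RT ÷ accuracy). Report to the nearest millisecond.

Correct trials (n=9): 735, 768, 756, 682, 561, 559, 627, 456, 656
Mean correct RT = 5800/9 = 644.4444 ms
Proportion correct = 9/12
IES = 644.4444 / (9/12) = 859.259 ms

859 ms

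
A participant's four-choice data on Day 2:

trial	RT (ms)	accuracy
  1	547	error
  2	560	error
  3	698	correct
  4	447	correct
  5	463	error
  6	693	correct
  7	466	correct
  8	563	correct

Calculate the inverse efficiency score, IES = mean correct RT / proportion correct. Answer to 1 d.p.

917.4 ms

Correct trials (n=5): 698, 447, 693, 466, 563
Mean correct RT = 2867/5 = 573.4000 ms
Proportion correct = 5/8
IES = 573.4000 / (5/8) = 917.440 ms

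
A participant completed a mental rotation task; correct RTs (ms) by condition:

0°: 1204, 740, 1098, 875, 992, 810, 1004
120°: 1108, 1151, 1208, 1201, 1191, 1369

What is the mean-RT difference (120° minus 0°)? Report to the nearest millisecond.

M(0°) = 6723/7 = 960.429
M(120°) = 7228/6 = 1204.667
Difference = 1204.667 − 960.429 = 244.238 ms

244 ms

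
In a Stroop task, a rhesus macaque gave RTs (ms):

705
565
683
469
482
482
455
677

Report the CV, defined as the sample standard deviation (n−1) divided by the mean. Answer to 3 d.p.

0.191

n = 8, Σ = 4518, M = 564.7500
Σ(x−M)² = 81161.500; s = √(81161.500/7) = 107.6778
CV = 107.6778 / 564.7500 = 0.19066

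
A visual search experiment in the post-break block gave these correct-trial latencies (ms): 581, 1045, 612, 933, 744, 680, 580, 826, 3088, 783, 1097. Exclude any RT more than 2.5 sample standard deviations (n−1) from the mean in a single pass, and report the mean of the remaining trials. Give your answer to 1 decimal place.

n = 11, ΣRT = 10969, M = 997.182
Σ(x−M)² = 5123385.64; s = √(5123385.64/10) = 715.778
Cutoffs: 997.182 ± 2.5·715.778 → [-792.3, 2786.6]
Outside: 3088 → excluded.
Retained (n=10): Σ = 7881, mean = 7881/10 = 788.100

788.1 ms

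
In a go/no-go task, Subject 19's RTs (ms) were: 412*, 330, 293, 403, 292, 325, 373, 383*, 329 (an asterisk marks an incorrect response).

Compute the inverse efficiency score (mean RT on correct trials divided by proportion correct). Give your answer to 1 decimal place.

Correct trials (n=7): 330, 293, 403, 292, 325, 373, 329
Mean correct RT = 2345/7 = 335.0000 ms
Proportion correct = 7/9
IES = 335.0000 / (7/9) = 430.714 ms

430.7 ms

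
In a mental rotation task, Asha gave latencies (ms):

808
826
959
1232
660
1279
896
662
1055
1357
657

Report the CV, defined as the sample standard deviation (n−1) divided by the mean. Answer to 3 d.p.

n = 11, Σ = 10391, M = 944.6364
Σ(x−M)² = 655552.545; s = √(655552.545/10) = 256.0376
CV = 256.0376 / 944.6364 = 0.27104

0.271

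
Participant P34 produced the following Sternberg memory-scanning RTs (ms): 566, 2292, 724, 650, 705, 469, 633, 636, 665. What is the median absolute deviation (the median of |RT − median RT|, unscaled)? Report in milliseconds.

55 ms

Sorted: 469, 566, 633, 636, 650, 665, 705, 724, 2292 → median = 650
|x − 650|: 84, 1642, 74, 0, 55, 181, 17, 14, 15
Sorted deviations: 0, 14, 15, 17, 55, 74, 84, 181, 1642 → MAD = 55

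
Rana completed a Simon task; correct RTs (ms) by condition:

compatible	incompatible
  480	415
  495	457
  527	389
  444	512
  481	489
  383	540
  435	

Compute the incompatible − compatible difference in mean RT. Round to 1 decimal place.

M(compatible) = 3245/7 = 463.571
M(incompatible) = 2802/6 = 467.000
Difference = 467.000 − 463.571 = 3.429 ms

3.4 ms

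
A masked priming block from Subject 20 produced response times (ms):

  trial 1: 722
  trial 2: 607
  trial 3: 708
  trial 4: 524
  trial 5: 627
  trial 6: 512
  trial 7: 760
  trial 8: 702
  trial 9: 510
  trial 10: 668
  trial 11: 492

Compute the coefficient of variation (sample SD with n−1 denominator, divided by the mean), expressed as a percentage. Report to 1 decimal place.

n = 11, Σ = 6832, M = 621.0909
Σ(x−M)² = 96344.909; s = √(96344.909/10) = 98.1554
CV = 98.1554 / 621.0909 = 0.15804 = 15.804%

15.8%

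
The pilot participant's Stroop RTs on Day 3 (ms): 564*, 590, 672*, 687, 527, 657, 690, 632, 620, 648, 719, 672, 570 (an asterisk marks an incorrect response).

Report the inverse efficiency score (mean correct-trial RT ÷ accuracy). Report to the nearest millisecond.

753 ms

Correct trials (n=11): 590, 687, 527, 657, 690, 632, 620, 648, 719, 672, 570
Mean correct RT = 7012/11 = 637.4545 ms
Proportion correct = 11/13
IES = 637.4545 / (11/13) = 753.355 ms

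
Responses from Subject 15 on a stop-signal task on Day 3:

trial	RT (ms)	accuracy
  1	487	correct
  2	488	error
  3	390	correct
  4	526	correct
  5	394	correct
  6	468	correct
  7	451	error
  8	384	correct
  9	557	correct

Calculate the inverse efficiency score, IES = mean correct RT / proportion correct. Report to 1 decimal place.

Correct trials (n=7): 487, 390, 526, 394, 468, 384, 557
Mean correct RT = 3206/7 = 458.0000 ms
Proportion correct = 7/9
IES = 458.0000 / (7/9) = 588.857 ms

588.9 ms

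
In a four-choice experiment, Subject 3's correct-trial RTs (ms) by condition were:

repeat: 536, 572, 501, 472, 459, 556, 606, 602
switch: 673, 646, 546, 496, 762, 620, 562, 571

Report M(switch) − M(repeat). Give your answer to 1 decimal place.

71.5 ms

M(repeat) = 4304/8 = 538.000
M(switch) = 4876/8 = 609.500
Difference = 609.500 − 538.000 = 71.500 ms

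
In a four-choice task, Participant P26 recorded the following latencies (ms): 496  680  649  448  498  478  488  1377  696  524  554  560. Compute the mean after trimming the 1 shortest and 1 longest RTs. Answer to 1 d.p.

Sorted: 448, 478, 488, 496, 498, 524, 554, 560, 649, 680, 696, 1377
Drop lowest 1 (448) and highest 1 (1377)
Remaining (n=10): Σ = 5623, mean = 5623/10 = 562.300

562.3 ms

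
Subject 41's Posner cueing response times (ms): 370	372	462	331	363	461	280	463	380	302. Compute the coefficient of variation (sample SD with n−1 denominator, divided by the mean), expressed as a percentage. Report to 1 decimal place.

n = 10, Σ = 3784, M = 378.4000
Σ(x−M)² = 39086.400; s = √(39086.400/9) = 65.9009
CV = 65.9009 / 378.4000 = 0.17416 = 17.416%

17.4%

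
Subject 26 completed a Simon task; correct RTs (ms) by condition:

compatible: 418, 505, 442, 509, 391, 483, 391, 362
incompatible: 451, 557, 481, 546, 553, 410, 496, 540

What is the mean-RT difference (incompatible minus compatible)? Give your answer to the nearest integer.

M(compatible) = 3501/8 = 437.625
M(incompatible) = 4034/8 = 504.250
Difference = 504.250 − 437.625 = 66.625 ms

67 ms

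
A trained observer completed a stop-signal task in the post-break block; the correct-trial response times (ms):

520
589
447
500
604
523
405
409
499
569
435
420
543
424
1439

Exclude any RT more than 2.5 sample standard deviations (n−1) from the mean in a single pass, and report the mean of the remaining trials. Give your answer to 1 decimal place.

491.9 ms

n = 15, ΣRT = 8326, M = 555.067
Σ(x−M)² = 899028.93; s = √(899028.93/14) = 253.409
Cutoffs: 555.067 ± 2.5·253.409 → [-78.5, 1188.6]
Outside: 1439 → excluded.
Retained (n=14): Σ = 6887, mean = 6887/14 = 491.929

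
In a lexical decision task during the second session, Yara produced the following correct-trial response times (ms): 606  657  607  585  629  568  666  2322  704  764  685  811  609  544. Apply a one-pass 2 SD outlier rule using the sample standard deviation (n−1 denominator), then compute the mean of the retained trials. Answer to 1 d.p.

648.8 ms

n = 14, ΣRT = 10757, M = 768.357
Σ(x−M)² = 2670921.21; s = √(2670921.21/13) = 453.272
Cutoffs: 768.357 ± 2·453.272 → [-138.2, 1674.9]
Outside: 2322 → excluded.
Retained (n=13): Σ = 8435, mean = 8435/13 = 648.846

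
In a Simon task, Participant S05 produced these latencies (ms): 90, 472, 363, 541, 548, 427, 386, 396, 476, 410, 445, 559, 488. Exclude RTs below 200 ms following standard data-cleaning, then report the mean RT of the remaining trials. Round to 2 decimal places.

Excluded: 90
Retained (n=12): Σ = 5511
Mean = 5511/12 = 459.2500

459.25 ms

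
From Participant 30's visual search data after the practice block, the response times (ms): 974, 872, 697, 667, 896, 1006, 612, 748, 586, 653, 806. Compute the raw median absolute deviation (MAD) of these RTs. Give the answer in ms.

Sorted: 586, 612, 653, 667, 697, 748, 806, 872, 896, 974, 1006 → median = 748
|x − 748|: 226, 124, 51, 81, 148, 258, 136, 0, 162, 95, 58
Sorted deviations: 0, 51, 58, 81, 95, 124, 136, 148, 162, 226, 258 → MAD = 124

124 ms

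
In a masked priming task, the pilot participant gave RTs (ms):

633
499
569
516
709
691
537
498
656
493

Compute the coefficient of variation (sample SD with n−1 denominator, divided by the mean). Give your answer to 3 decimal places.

0.146

n = 10, Σ = 5801, M = 580.1000
Σ(x−M)² = 64466.900; s = √(64466.900/9) = 84.6344
CV = 84.6344 / 580.1000 = 0.14590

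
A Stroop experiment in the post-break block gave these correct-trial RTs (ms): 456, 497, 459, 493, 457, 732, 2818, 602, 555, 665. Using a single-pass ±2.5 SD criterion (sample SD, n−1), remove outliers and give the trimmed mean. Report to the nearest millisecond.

546 ms

n = 10, ΣRT = 7734, M = 773.400
Σ(x−M)² = 4725650.40; s = √(4725650.40/9) = 724.619
Cutoffs: 773.400 ± 2.5·724.619 → [-1038.1, 2584.9]
Outside: 2818 → excluded.
Retained (n=9): Σ = 4916, mean = 4916/9 = 546.222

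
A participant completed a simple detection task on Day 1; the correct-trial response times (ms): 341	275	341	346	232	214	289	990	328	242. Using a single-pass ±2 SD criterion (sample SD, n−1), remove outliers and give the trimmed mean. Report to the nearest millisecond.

290 ms

n = 10, ΣRT = 3598, M = 359.800
Σ(x−M)² = 462731.60; s = √(462731.60/9) = 226.748
Cutoffs: 359.800 ± 2·226.748 → [-93.7, 813.3]
Outside: 990 → excluded.
Retained (n=9): Σ = 2608, mean = 2608/9 = 289.778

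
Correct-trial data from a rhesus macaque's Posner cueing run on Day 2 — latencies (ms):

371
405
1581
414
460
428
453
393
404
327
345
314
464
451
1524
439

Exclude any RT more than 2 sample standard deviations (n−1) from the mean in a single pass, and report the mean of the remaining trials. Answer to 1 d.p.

n = 16, ΣRT = 8773, M = 548.312
Σ(x−M)² = 2338479.44; s = √(2338479.44/15) = 394.840
Cutoffs: 548.312 ± 2·394.840 → [-241.4, 1338.0]
Outside: 1524, 1581 → excluded.
Retained (n=14): Σ = 5668, mean = 5668/14 = 404.857

404.9 ms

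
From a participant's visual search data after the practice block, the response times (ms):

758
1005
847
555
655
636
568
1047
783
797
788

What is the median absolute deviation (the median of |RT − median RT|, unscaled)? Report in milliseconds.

128 ms

Sorted: 555, 568, 636, 655, 758, 783, 788, 797, 847, 1005, 1047 → median = 783
|x − 783|: 25, 222, 64, 228, 128, 147, 215, 264, 0, 14, 5
Sorted deviations: 0, 5, 14, 25, 64, 128, 147, 215, 222, 228, 264 → MAD = 128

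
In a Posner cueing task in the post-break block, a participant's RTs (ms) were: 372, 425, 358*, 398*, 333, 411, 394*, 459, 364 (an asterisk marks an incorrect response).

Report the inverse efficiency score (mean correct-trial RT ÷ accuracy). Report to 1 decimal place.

591.0 ms

Correct trials (n=6): 372, 425, 333, 411, 459, 364
Mean correct RT = 2364/6 = 394.0000 ms
Proportion correct = 6/9
IES = 394.0000 / (6/9) = 591.000 ms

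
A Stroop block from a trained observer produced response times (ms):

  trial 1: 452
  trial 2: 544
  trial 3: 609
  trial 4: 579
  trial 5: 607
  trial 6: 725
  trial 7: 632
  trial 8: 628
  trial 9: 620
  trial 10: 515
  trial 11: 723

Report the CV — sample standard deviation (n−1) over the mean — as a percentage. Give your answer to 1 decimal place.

n = 11, Σ = 6634, M = 603.0909
Σ(x−M)² = 65692.909; s = √(65692.909/10) = 81.0512
CV = 81.0512 / 603.0909 = 0.13439 = 13.439%

13.4%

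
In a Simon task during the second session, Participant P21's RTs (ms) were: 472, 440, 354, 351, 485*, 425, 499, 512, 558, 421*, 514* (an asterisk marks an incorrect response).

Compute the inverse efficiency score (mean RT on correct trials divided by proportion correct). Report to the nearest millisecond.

621 ms

Correct trials (n=8): 472, 440, 354, 351, 425, 499, 512, 558
Mean correct RT = 3611/8 = 451.3750 ms
Proportion correct = 8/11
IES = 451.3750 / (8/11) = 620.641 ms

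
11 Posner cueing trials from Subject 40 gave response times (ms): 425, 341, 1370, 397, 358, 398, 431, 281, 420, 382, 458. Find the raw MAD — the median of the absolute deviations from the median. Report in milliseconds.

33 ms

Sorted: 281, 341, 358, 382, 397, 398, 420, 425, 431, 458, 1370 → median = 398
|x − 398|: 27, 57, 972, 1, 40, 0, 33, 117, 22, 16, 60
Sorted deviations: 0, 1, 16, 22, 27, 33, 40, 57, 60, 117, 972 → MAD = 33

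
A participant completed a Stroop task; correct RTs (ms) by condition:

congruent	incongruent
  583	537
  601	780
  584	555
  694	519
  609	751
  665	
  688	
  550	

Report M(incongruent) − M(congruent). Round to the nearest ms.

7 ms

M(congruent) = 4974/8 = 621.750
M(incongruent) = 3142/5 = 628.400
Difference = 628.400 − 621.750 = 6.650 ms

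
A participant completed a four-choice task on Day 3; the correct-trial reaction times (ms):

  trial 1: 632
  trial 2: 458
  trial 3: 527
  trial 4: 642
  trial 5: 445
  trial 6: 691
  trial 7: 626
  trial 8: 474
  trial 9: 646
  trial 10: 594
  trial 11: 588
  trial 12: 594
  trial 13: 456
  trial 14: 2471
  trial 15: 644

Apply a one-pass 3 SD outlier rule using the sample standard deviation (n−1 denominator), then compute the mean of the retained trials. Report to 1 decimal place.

572.6 ms

n = 15, ΣRT = 10488, M = 699.200
Σ(x−M)² = 3455174.40; s = √(3455174.40/14) = 496.788
Cutoffs: 699.200 ± 3·496.788 → [-791.2, 2189.6]
Outside: 2471 → excluded.
Retained (n=14): Σ = 8017, mean = 8017/14 = 572.643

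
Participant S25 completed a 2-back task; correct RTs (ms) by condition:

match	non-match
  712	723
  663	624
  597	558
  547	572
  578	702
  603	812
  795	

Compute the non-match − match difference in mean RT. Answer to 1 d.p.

M(match) = 4495/7 = 642.143
M(non-match) = 3991/6 = 665.167
Difference = 665.167 − 642.143 = 23.024 ms

23.0 ms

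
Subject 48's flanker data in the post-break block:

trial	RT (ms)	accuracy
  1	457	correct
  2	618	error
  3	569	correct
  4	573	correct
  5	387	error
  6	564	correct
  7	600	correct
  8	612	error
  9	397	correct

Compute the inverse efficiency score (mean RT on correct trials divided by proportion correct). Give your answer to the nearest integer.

Correct trials (n=6): 457, 569, 573, 564, 600, 397
Mean correct RT = 3160/6 = 526.6667 ms
Proportion correct = 6/9
IES = 526.6667 / (6/9) = 790.000 ms

790 ms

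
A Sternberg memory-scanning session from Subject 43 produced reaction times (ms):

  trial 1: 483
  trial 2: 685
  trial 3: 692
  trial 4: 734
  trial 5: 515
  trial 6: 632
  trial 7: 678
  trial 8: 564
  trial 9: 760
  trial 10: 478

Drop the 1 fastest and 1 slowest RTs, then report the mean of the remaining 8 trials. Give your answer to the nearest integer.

623 ms

Sorted: 478, 483, 515, 564, 632, 678, 685, 692, 734, 760
Drop lowest 1 (478) and highest 1 (760)
Remaining (n=8): Σ = 4983, mean = 4983/8 = 622.875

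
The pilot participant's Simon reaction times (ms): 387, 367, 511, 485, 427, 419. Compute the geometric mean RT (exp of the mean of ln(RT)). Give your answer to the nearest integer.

ln(RT): 5.9584, 5.9054, 6.2364, 6.1841, 6.0568, 6.0379
Mean ln(RT) = 36.3790/6 = 6.06316
Geometric mean = exp(6.06316) = 429.73 ms

430 ms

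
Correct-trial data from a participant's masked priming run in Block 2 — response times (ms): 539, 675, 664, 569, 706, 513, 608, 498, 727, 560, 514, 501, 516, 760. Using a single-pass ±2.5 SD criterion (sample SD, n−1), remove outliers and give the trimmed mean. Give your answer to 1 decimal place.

n = 14, ΣRT = 8350, M = 596.429
Σ(x−M)² = 111079.43; s = √(111079.43/13) = 92.437
Cutoffs: 596.429 ± 2.5·92.437 → [365.3, 827.5]
No RTs fall outside the cutoffs; all 14 retained. Mean = 8350/14 = 596.429

596.4 ms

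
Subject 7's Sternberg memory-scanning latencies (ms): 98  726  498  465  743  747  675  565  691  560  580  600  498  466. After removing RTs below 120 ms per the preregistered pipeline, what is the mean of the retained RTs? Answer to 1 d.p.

Excluded: 98
Retained (n=13): Σ = 7814
Mean = 7814/13 = 601.0769

601.1 ms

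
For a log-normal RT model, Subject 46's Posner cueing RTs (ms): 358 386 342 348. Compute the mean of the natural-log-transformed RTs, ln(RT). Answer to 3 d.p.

5.881

ln(RT): 5.8805, 5.9558, 5.8348, 5.8522
Σ ln(RT) = 23.5234
Mean = 23.5234/4 = 5.88085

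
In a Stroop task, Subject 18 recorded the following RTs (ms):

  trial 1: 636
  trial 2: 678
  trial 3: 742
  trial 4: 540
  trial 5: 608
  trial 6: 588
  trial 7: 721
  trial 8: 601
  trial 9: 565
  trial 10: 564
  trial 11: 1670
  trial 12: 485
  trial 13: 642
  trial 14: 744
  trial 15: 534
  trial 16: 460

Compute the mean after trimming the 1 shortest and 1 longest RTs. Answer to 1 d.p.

Sorted: 460, 485, 534, 540, 564, 565, 588, 601, 608, 636, 642, 678, 721, 742, 744, 1670
Drop lowest 1 (460) and highest 1 (1670)
Remaining (n=14): Σ = 8648, mean = 8648/14 = 617.714

617.7 ms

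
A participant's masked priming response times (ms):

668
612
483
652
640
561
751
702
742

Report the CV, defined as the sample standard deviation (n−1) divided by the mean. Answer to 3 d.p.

0.133

n = 9, Σ = 5811, M = 645.6667
Σ(x−M)² = 58882.000; s = √(58882.000/8) = 85.7919
CV = 85.7919 / 645.6667 = 0.13287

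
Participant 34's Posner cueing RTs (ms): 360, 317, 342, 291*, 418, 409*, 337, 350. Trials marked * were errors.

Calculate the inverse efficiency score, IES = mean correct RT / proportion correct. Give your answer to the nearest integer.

Correct trials (n=6): 360, 317, 342, 418, 337, 350
Mean correct RT = 2124/6 = 354.0000 ms
Proportion correct = 6/8
IES = 354.0000 / (6/8) = 472.000 ms

472 ms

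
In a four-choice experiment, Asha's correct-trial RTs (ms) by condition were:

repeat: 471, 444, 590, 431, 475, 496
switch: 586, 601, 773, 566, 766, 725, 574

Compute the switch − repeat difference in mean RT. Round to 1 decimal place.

171.4 ms

M(repeat) = 2907/6 = 484.500
M(switch) = 4591/7 = 655.857
Difference = 655.857 − 484.500 = 171.357 ms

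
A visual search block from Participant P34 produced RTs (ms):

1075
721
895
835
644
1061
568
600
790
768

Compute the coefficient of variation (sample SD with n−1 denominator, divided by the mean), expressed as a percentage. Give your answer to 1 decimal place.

22.1%

n = 10, Σ = 7957, M = 795.7000
Σ(x−M)² = 279336.100; s = √(279336.100/9) = 176.1742
CV = 176.1742 / 795.7000 = 0.22141 = 22.141%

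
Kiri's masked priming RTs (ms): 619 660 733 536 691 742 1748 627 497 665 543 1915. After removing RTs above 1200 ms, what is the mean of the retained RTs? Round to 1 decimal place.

Excluded: 1748, 1915
Retained (n=10): Σ = 6313
Mean = 6313/10 = 631.3000

631.3 ms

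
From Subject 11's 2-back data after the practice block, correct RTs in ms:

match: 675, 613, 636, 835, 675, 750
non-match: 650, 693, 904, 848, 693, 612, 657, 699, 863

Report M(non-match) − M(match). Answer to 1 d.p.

38.1 ms

M(match) = 4184/6 = 697.333
M(non-match) = 6619/9 = 735.444
Difference = 735.444 − 697.333 = 38.111 ms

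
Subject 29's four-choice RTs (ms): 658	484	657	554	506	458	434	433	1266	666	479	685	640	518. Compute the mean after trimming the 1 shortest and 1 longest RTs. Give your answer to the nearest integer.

562 ms

Sorted: 433, 434, 458, 479, 484, 506, 518, 554, 640, 657, 658, 666, 685, 1266
Drop lowest 1 (433) and highest 1 (1266)
Remaining (n=12): Σ = 6739, mean = 6739/12 = 561.583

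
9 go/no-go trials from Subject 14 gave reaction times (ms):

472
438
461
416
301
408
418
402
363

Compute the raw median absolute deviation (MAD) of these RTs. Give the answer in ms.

Sorted: 301, 363, 402, 408, 416, 418, 438, 461, 472 → median = 416
|x − 416|: 56, 22, 45, 0, 115, 8, 2, 14, 53
Sorted deviations: 0, 2, 8, 14, 22, 45, 53, 56, 115 → MAD = 22

22 ms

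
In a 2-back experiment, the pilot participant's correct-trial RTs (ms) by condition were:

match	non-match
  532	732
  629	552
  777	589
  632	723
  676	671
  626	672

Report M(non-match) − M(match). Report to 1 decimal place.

M(match) = 3872/6 = 645.333
M(non-match) = 3939/6 = 656.500
Difference = 656.500 − 645.333 = 11.167 ms

11.2 ms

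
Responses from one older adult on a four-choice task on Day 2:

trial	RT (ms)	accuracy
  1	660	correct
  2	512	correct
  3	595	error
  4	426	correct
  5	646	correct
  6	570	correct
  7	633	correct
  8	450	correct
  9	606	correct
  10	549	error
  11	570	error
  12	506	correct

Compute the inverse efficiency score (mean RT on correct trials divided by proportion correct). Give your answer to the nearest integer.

Correct trials (n=9): 660, 512, 426, 646, 570, 633, 450, 606, 506
Mean correct RT = 5009/9 = 556.5556 ms
Proportion correct = 9/12
IES = 556.5556 / (9/12) = 742.074 ms

742 ms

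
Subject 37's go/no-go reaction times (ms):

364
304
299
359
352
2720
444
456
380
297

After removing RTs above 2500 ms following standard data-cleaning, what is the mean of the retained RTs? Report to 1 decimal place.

Excluded: 2720
Retained (n=9): Σ = 3255
Mean = 3255/9 = 361.6667

361.7 ms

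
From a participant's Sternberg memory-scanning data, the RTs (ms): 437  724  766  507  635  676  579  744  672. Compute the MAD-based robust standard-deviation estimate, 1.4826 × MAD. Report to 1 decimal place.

Sorted: 437, 507, 579, 635, 672, 676, 724, 744, 766 → median = 672
|x − 672| sorted: 0, 4, 37, 52, 72, 93, 94, 165, 235 → MAD = 72
Robust SD ≈ 1.4826 × 72 = 106.747

106.7 ms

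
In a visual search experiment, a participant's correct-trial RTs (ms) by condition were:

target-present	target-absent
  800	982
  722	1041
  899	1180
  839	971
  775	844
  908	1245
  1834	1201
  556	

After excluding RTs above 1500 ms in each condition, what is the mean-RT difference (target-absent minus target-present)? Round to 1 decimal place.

target-present: exclude 1834
M(target-present) = 5499/7 = 785.571
M(target-absent) = 7464/7 = 1066.286
Difference = 1066.286 − 785.571 = 280.714 ms

280.7 ms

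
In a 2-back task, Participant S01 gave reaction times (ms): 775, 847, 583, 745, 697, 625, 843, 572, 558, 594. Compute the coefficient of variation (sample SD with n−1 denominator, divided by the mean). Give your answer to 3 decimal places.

0.165

n = 10, Σ = 6839, M = 683.9000
Σ(x−M)² = 114222.900; s = √(114222.900/9) = 112.6563
CV = 112.6563 / 683.9000 = 0.16473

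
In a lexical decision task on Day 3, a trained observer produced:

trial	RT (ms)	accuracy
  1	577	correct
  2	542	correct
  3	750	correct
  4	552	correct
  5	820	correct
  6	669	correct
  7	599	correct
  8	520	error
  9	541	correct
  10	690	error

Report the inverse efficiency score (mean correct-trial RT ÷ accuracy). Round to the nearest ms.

789 ms

Correct trials (n=8): 577, 542, 750, 552, 820, 669, 599, 541
Mean correct RT = 5050/8 = 631.2500 ms
Proportion correct = 8/10
IES = 631.2500 / (8/10) = 789.062 ms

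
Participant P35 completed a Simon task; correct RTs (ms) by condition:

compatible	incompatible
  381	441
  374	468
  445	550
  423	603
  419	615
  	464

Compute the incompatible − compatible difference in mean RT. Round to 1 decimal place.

M(compatible) = 2042/5 = 408.400
M(incompatible) = 3141/6 = 523.500
Difference = 523.500 − 408.400 = 115.100 ms

115.1 ms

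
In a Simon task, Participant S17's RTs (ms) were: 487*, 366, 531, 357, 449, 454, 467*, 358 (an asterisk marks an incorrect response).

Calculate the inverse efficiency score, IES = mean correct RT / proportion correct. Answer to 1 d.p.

Correct trials (n=6): 366, 531, 357, 449, 454, 358
Mean correct RT = 2515/6 = 419.1667 ms
Proportion correct = 6/8
IES = 419.1667 / (6/8) = 558.889 ms

558.9 ms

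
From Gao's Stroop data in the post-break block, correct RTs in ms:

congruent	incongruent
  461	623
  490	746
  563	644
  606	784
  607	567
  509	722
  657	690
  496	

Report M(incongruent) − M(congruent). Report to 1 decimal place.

M(congruent) = 4389/8 = 548.625
M(incongruent) = 4776/7 = 682.286
Difference = 682.286 − 548.625 = 133.661 ms

133.7 ms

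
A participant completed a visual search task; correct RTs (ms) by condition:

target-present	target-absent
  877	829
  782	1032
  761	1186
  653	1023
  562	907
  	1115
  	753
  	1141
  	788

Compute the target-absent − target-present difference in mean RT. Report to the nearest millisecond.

248 ms

M(target-present) = 3635/5 = 727.000
M(target-absent) = 8774/9 = 974.889
Difference = 974.889 − 727.000 = 247.889 ms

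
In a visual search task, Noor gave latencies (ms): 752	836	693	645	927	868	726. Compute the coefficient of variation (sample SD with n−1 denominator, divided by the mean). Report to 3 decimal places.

0.131

n = 7, Σ = 5447, M = 778.1429
Σ(x−M)² = 61958.857; s = √(61958.857/6) = 101.6193
CV = 101.6193 / 778.1429 = 0.13059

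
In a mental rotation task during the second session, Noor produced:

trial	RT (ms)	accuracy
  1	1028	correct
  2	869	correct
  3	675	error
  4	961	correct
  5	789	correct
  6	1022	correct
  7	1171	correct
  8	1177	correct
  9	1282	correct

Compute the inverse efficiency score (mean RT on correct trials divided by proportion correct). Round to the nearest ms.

Correct trials (n=8): 1028, 869, 961, 789, 1022, 1171, 1177, 1282
Mean correct RT = 8299/8 = 1037.3750 ms
Proportion correct = 8/9
IES = 1037.3750 / (8/9) = 1167.047 ms

1167 ms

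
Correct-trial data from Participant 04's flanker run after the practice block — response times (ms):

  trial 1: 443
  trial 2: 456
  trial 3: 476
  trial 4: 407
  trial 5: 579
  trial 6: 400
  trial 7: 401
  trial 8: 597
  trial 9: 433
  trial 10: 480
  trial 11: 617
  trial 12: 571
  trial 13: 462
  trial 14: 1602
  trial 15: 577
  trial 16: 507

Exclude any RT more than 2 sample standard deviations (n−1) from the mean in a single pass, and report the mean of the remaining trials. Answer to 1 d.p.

493.7 ms

n = 16, ΣRT = 9008, M = 563.000
Σ(x−M)² = 1231802.00; s = √(1231802.00/15) = 286.566
Cutoffs: 563.000 ± 2·286.566 → [-10.1, 1136.1]
Outside: 1602 → excluded.
Retained (n=15): Σ = 7406, mean = 7406/15 = 493.733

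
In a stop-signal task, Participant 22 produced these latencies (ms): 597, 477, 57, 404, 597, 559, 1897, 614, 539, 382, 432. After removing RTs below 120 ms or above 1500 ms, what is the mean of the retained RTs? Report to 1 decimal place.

511.2 ms

Excluded: 57, 1897
Retained (n=9): Σ = 4601
Mean = 4601/9 = 511.2222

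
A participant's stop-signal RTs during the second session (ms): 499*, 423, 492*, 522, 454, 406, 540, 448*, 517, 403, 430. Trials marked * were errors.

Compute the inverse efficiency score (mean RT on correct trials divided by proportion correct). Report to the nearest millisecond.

Correct trials (n=8): 423, 522, 454, 406, 540, 517, 403, 430
Mean correct RT = 3695/8 = 461.8750 ms
Proportion correct = 8/11
IES = 461.8750 / (8/11) = 635.078 ms

635 ms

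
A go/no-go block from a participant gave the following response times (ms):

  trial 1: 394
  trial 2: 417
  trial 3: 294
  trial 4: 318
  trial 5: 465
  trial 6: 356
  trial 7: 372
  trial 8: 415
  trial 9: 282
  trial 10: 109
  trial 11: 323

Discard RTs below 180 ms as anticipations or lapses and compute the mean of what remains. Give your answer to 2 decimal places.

363.60 ms

Excluded: 109
Retained (n=10): Σ = 3636
Mean = 3636/10 = 363.6000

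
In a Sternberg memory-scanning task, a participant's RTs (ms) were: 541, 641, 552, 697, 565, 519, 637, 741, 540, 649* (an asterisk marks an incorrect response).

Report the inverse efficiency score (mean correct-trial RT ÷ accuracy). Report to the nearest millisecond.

671 ms

Correct trials (n=9): 541, 641, 552, 697, 565, 519, 637, 741, 540
Mean correct RT = 5433/9 = 603.6667 ms
Proportion correct = 9/10
IES = 603.6667 / (9/10) = 670.741 ms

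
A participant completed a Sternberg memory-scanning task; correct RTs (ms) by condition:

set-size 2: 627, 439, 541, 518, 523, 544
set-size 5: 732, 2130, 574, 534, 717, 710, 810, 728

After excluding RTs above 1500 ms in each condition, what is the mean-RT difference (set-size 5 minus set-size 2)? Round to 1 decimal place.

set-size 5: exclude 2130
M(set-size 2) = 3192/6 = 532.000
M(set-size 5) = 4805/7 = 686.429
Difference = 686.429 − 532.000 = 154.429 ms

154.4 ms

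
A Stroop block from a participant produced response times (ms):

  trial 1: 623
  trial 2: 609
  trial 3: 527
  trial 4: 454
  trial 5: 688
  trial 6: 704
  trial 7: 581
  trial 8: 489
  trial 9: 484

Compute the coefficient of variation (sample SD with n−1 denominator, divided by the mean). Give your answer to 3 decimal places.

0.158

n = 9, Σ = 5159, M = 573.2222
Σ(x−M)² = 65499.556; s = √(65499.556/8) = 90.4845
CV = 90.4845 / 573.2222 = 0.15785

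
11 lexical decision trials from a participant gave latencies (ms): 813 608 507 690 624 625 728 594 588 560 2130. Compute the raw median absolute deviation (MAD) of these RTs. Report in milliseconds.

Sorted: 507, 560, 588, 594, 608, 624, 625, 690, 728, 813, 2130 → median = 624
|x − 624|: 189, 16, 117, 66, 0, 1, 104, 30, 36, 64, 1506
Sorted deviations: 0, 1, 16, 30, 36, 64, 66, 104, 117, 189, 1506 → MAD = 64

64 ms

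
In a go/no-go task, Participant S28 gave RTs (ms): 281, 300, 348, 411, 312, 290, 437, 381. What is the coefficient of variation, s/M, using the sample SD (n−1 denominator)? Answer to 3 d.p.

0.171

n = 8, Σ = 2760, M = 345.0000
Σ(x−M)² = 24360.000; s = √(24360.000/7) = 58.9915
CV = 58.9915 / 345.0000 = 0.17099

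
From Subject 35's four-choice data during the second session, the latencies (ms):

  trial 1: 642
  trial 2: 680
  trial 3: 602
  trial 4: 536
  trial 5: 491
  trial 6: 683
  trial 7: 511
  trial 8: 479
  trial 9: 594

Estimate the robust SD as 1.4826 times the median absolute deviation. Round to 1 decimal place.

Sorted: 479, 491, 511, 536, 594, 602, 642, 680, 683 → median = 594
|x − 594| sorted: 0, 8, 48, 58, 83, 86, 89, 103, 115 → MAD = 83
Robust SD ≈ 1.4826 × 83 = 123.056

123.1 ms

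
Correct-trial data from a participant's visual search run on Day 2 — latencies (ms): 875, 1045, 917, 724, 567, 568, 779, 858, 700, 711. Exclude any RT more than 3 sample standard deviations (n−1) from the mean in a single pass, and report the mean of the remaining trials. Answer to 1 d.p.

774.4 ms

n = 10, ΣRT = 7744, M = 774.400
Σ(x−M)² = 208400.40; s = √(208400.40/9) = 152.170
Cutoffs: 774.400 ± 3·152.170 → [317.9, 1230.9]
No RTs fall outside the cutoffs; all 10 retained. Mean = 7744/10 = 774.400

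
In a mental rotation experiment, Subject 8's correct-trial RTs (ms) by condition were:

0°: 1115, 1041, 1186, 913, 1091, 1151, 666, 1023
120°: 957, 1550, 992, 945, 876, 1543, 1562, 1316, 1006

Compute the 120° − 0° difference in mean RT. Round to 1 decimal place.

M(0°) = 8186/8 = 1023.250
M(120°) = 10747/9 = 1194.111
Difference = 1194.111 − 1023.250 = 170.861 ms

170.9 ms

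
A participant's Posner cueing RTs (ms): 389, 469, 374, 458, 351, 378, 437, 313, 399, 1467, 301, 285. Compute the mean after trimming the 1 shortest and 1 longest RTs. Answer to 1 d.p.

386.9 ms

Sorted: 285, 301, 313, 351, 374, 378, 389, 399, 437, 458, 469, 1467
Drop lowest 1 (285) and highest 1 (1467)
Remaining (n=10): Σ = 3869, mean = 3869/10 = 386.900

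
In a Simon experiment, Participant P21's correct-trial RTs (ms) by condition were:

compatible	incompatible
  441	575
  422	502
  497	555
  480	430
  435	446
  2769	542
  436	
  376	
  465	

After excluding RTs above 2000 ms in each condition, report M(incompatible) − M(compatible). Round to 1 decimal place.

64.3 ms

compatible: exclude 2769
M(compatible) = 3552/8 = 444.000
M(incompatible) = 3050/6 = 508.333
Difference = 508.333 − 444.000 = 64.333 ms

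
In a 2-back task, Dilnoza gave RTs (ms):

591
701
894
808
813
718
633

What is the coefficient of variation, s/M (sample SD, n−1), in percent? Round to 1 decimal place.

n = 7, Σ = 5158, M = 736.8571
Σ(x−M)² = 69254.857; s = √(69254.857/6) = 107.4359
CV = 107.4359 / 736.8571 = 0.14580 = 14.580%

14.6%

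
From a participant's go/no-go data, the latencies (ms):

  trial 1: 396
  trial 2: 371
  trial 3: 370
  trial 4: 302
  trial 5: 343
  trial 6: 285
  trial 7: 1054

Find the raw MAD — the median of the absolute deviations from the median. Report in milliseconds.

Sorted: 285, 302, 343, 370, 371, 396, 1054 → median = 370
|x − 370|: 26, 1, 0, 68, 27, 85, 684
Sorted deviations: 0, 1, 26, 27, 68, 85, 684 → MAD = 27

27 ms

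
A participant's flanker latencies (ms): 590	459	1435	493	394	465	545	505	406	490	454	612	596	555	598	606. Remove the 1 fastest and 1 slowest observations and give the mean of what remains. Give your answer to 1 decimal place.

Sorted: 394, 406, 454, 459, 465, 490, 493, 505, 545, 555, 590, 596, 598, 606, 612, 1435
Drop lowest 1 (394) and highest 1 (1435)
Remaining (n=14): Σ = 7374, mean = 7374/14 = 526.714

526.7 ms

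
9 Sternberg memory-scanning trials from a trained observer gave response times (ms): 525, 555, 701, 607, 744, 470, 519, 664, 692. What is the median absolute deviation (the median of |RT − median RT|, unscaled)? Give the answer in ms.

Sorted: 470, 519, 525, 555, 607, 664, 692, 701, 744 → median = 607
|x − 607|: 82, 52, 94, 0, 137, 137, 88, 57, 85
Sorted deviations: 0, 52, 57, 82, 85, 88, 94, 137, 137 → MAD = 85

85 ms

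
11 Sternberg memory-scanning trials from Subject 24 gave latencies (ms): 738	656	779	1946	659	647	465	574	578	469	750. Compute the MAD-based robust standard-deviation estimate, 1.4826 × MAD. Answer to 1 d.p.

Sorted: 465, 469, 574, 578, 647, 656, 659, 738, 750, 779, 1946 → median = 656
|x − 656| sorted: 0, 3, 9, 78, 82, 82, 94, 123, 187, 191, 1290 → MAD = 82
Robust SD ≈ 1.4826 × 82 = 121.573

121.6 ms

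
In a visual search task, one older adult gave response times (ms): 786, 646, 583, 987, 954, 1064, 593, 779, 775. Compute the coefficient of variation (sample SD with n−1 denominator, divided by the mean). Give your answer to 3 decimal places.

n = 9, Σ = 7167, M = 796.3333
Σ(x−M)² = 243176.000; s = √(243176.000/8) = 174.3474
CV = 174.3474 / 796.3333 = 0.21894

0.219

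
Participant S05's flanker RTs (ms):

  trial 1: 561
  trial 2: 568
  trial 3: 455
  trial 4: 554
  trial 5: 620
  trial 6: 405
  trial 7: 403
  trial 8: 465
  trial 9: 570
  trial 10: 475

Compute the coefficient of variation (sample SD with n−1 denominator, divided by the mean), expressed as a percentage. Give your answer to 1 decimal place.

n = 10, Σ = 5076, M = 507.6000
Σ(x−M)² = 52292.400; s = √(52292.400/9) = 76.2251
CV = 76.2251 / 507.6000 = 0.15017 = 15.017%

15.0%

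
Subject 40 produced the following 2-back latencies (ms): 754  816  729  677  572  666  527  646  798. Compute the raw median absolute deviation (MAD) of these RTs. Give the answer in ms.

Sorted: 527, 572, 646, 666, 677, 729, 754, 798, 816 → median = 677
|x − 677|: 77, 139, 52, 0, 105, 11, 150, 31, 121
Sorted deviations: 0, 11, 31, 52, 77, 105, 121, 139, 150 → MAD = 77

77 ms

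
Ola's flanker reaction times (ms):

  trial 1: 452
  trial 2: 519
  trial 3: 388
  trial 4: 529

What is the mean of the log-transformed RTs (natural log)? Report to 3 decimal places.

ln(RT): 6.1137, 6.2519, 5.9610, 6.2710
Σ ln(RT) = 24.5976
Mean = 24.5976/4 = 6.14939

6.149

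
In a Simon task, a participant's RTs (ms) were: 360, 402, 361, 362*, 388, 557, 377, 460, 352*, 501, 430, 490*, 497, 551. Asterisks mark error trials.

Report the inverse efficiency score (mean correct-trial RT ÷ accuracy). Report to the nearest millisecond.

Correct trials (n=11): 360, 402, 361, 388, 557, 377, 460, 501, 430, 497, 551
Mean correct RT = 4884/11 = 444.0000 ms
Proportion correct = 11/14
IES = 444.0000 / (11/14) = 565.091 ms

565 ms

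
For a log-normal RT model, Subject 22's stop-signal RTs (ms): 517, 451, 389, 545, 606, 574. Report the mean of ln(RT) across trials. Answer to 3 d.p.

ln(RT): 6.2480, 6.1115, 5.9636, 6.3008, 6.4069, 6.3526
Σ ln(RT) = 37.3834
Mean = 37.3834/6 = 6.23056

6.231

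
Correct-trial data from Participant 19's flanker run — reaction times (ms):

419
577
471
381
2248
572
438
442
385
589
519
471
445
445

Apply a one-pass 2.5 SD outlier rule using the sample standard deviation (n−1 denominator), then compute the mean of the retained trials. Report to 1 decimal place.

n = 14, ΣRT = 8402, M = 600.143
Σ(x−M)² = 2983385.71; s = √(2983385.71/13) = 479.052
Cutoffs: 600.143 ± 2.5·479.052 → [-597.5, 1797.8]
Outside: 2248 → excluded.
Retained (n=13): Σ = 6154, mean = 6154/13 = 473.385

473.4 ms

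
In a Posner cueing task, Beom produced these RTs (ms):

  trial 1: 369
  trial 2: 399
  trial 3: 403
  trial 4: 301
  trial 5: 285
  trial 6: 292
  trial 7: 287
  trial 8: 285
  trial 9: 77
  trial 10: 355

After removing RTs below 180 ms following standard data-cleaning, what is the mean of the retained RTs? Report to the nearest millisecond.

331 ms

Excluded: 77
Retained (n=9): Σ = 2976
Mean = 2976/9 = 330.6667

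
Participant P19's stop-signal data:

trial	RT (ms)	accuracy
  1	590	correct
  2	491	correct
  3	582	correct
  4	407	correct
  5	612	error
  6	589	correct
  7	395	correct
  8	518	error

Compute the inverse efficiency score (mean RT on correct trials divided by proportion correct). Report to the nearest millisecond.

679 ms

Correct trials (n=6): 590, 491, 582, 407, 589, 395
Mean correct RT = 3054/6 = 509.0000 ms
Proportion correct = 6/8
IES = 509.0000 / (6/8) = 678.667 ms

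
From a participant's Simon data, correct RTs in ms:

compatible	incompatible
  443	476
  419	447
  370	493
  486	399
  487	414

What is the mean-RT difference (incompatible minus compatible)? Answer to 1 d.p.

4.8 ms

M(compatible) = 2205/5 = 441.000
M(incompatible) = 2229/5 = 445.800
Difference = 445.800 − 441.000 = 4.800 ms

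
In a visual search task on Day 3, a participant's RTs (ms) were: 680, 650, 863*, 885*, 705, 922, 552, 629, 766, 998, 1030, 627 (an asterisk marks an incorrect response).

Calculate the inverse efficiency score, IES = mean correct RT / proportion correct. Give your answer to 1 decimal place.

907.1 ms

Correct trials (n=10): 680, 650, 705, 922, 552, 629, 766, 998, 1030, 627
Mean correct RT = 7559/10 = 755.9000 ms
Proportion correct = 10/12
IES = 755.9000 / (10/12) = 907.080 ms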